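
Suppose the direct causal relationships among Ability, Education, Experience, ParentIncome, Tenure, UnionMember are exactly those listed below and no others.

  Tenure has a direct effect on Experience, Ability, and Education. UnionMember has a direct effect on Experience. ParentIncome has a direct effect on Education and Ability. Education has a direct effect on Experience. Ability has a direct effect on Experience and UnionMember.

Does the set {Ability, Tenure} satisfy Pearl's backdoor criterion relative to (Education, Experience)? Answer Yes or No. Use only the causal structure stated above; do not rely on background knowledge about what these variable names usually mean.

Backdoor paths from Education to Experience (paths whose first edge points into Education):
  P1: Education <- ParentIncome -> Ability <- Tenure -> Experience
  P2: Education <- ParentIncome -> Ability -> UnionMember -> Experience
  P3: Education <- ParentIncome -> Ability -> Experience
  P4: Education <- Tenure -> Ability -> UnionMember -> Experience
  P5: Education <- Tenure -> Ability -> Experience
  P6: Education <- Tenure -> Experience
Condition 1 (no descendant of Education in the set): holds — descendants of Education are {Experience}; none are in {Ability, Tenure}.
Condition 2 (every backdoor path blocked by {Ability, Tenure}):
  P1: blocked at fork node Tenure ∈ conditioning set.
  P2: blocked at chain node Ability ∈ conditioning set.
  P3: blocked at chain node Ability ∈ conditioning set.
  P4: blocked at fork node Tenure ∈ conditioning set.
  P5: blocked at fork node Tenure ∈ conditioning set.
  P6: blocked at fork node Tenure ∈ conditioning set.
{Ability, Tenure} satisfies the backdoor criterion.

Yes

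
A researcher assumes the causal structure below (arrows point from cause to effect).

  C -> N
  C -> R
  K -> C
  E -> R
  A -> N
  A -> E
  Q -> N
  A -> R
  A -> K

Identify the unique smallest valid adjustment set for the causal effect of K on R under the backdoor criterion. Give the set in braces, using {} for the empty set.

{A}

Variables eligible for adjustment (non-descendants of K, excluding K and R): {A, E, Q}.
Backdoor paths from K to R:
  P1: K <- A -> E -> R
  P2: K <- A -> N <- C -> R
  P3: K <- A -> R
The empty set is not sufficient: P1 (K <- A -> E -> R) has no collider blocking it and no conditioned non-collider, so it is open.
Try {A}:
  P1: blocked at fork node A ∈ conditioning set.
  P2: blocked at fork node A ∈ conditioning set.
  P3: blocked at fork node A ∈ conditioning set.
{A} contains no descendant of K and blocks every backdoor path.
No other singleton works — e.g. {Q} leaves P1 open — so {A} is the unique smallest valid adjustment set.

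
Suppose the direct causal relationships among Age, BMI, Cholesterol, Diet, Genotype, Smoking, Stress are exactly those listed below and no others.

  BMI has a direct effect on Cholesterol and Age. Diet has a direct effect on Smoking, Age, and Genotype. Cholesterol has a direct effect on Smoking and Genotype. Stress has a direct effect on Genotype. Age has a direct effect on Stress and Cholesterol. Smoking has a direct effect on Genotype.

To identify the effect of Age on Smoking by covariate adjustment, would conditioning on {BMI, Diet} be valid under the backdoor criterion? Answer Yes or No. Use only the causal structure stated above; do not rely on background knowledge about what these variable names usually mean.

Backdoor paths from Age to Smoking (paths whose first edge points into Age):
  P1: Age <- BMI -> Cholesterol -> Smoking
  P2: Age <- BMI -> Cholesterol -> Genotype <- Diet -> Smoking
  P3: Age <- BMI -> Cholesterol -> Genotype <- Smoking
  P4: Age <- Diet -> Smoking
  P5: Age <- Diet -> Genotype <- Cholesterol -> Smoking
  P6: Age <- Diet -> Genotype <- Smoking
Condition 1 (no descendant of Age in the set): holds — descendants of Age are {Cholesterol, Genotype, Smoking, Stress}; none are in {BMI, Diet}.
Condition 2 (every backdoor path blocked by {BMI, Diet}):
  P1: blocked at fork node BMI ∈ conditioning set.
  P2: blocked at fork node BMI ∈ conditioning set.
  P3: blocked at fork node BMI ∈ conditioning set.
  P4: blocked at fork node Diet ∈ conditioning set.
  P5: blocked at fork node Diet ∈ conditioning set.
  P6: blocked at fork node Diet ∈ conditioning set.
{BMI, Diet} satisfies the backdoor criterion.

Yes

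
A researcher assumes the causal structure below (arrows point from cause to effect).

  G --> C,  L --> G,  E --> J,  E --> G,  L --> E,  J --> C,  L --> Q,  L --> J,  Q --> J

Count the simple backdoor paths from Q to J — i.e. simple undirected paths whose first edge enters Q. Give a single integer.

A backdoor path from Q to J is any simple undirected path whose first edge points into Q (i.e. leaves Q via a parent).
Parents of Q: {L}.
Enumerating:
  P1: Q <- L -> E -> J
  P2: Q <- L -> E -> G -> C <- J
  P3: Q <- L -> J
  P4: Q <- L -> G <- E -> J
  P5: Q <- L -> G -> C <- J
That exhausts the simple backdoor paths. Count: 5.

5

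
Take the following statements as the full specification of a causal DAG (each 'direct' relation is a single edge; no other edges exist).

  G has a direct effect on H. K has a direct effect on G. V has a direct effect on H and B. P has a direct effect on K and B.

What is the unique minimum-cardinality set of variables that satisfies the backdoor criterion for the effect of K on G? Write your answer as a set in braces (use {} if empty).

Variables eligible for adjustment (non-descendants of K, excluding K and G): {B, P, V}.
Backdoor paths from K to G:
  P1: K <- P -> B <- V -> H <- G
Each backdoor path contains an unconditioned collider, so every path is already blocked with the empty conditioning set:
  P1: blocked at collider B (neither it nor any descendant is in the conditioning set).
The empty set is therefore the unique smallest valid set.

{}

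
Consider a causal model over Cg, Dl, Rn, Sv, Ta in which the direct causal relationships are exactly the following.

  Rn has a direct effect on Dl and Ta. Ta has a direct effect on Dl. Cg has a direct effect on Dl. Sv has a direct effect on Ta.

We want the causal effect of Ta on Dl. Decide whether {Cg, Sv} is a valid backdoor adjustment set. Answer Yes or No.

No

Backdoor paths from Ta to Dl (paths whose first edge points into Ta):
  P1: Ta <- Rn -> Dl
Condition 1 (no descendant of Ta in the set): holds — descendants of Ta are {Dl}; none are in {Cg, Sv}.
Condition 2 (every backdoor path blocked by {Cg, Sv}):
  P1: open — no interior node is in the conditioning set.
{Cg, Sv} does not satisfy the backdoor criterion.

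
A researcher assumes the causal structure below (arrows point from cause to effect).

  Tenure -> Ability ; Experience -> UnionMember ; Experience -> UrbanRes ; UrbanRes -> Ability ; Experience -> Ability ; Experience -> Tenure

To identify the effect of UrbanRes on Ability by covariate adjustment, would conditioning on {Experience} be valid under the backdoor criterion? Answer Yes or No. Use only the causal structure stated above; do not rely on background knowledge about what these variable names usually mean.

Backdoor paths from UrbanRes to Ability (paths whose first edge points into UrbanRes):
  P1: UrbanRes <- Experience -> Tenure -> Ability
  P2: UrbanRes <- Experience -> Ability
Condition 1 (no descendant of UrbanRes in the set): holds — descendants of UrbanRes are {Ability}; none are in {Experience}.
Condition 2 (every backdoor path blocked by {Experience}):
  P1: blocked at fork node Experience ∈ conditioning set.
  P2: blocked at fork node Experience ∈ conditioning set.
{Experience} satisfies the backdoor criterion.

Yes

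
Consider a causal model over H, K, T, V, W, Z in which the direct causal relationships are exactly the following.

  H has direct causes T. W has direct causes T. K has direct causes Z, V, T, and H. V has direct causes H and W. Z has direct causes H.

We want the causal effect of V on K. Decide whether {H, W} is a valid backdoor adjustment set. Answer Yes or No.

Yes

Backdoor paths from V to K (paths whose first edge points into V):
  P1: V <- H <- T -> K
  P2: V <- H -> Z -> K
  P3: V <- H -> K
  P4: V <- W <- T -> H -> Z -> K
  P5: V <- W <- T -> H -> K
  P6: V <- W <- T -> K
Condition 1 (no descendant of V in the set): holds — descendants of V are {K}; none are in {H, W}.
Condition 2 (every backdoor path blocked by {H, W}):
  P1: blocked at chain node H ∈ conditioning set.
  P2: blocked at fork node H ∈ conditioning set.
  P3: blocked at fork node H ∈ conditioning set.
  P4: blocked at chain node W ∈ conditioning set.
  P5: blocked at chain node W ∈ conditioning set.
  P6: blocked at chain node W ∈ conditioning set.
{H, W} satisfies the backdoor criterion.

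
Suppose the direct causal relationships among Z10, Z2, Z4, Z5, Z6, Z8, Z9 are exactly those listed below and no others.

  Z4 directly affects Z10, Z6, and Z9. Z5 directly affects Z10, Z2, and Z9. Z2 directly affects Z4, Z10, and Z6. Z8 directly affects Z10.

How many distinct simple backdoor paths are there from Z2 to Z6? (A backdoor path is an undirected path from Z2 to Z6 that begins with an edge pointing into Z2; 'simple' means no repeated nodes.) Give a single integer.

2

A backdoor path from Z2 to Z6 is any simple undirected path whose first edge points into Z2 (i.e. leaves Z2 via a parent).
Parents of Z2: {Z5}.
Enumerating:
  P1: Z2 <- Z5 -> Z10 <- Z4 -> Z6
  P2: Z2 <- Z5 -> Z9 <- Z4 -> Z6
That exhausts the simple backdoor paths. Count: 2.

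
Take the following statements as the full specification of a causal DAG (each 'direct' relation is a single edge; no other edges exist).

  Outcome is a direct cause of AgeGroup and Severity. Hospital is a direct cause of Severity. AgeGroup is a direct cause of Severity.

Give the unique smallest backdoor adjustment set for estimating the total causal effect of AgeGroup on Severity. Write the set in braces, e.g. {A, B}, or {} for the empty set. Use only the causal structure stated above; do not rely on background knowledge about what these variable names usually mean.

{Outcome}

Variables eligible for adjustment (non-descendants of AgeGroup, excluding AgeGroup and Severity): {Hospital, Outcome}.
Backdoor paths from AgeGroup to Severity:
  P1: AgeGroup <- Outcome -> Severity
The empty set is not sufficient: P1 (AgeGroup <- Outcome -> Severity) has no collider blocking it and no conditioned non-collider, so it is open.
Try {Outcome}:
  P1: blocked at fork node Outcome ∈ conditioning set.
{Outcome} contains no descendant of AgeGroup and blocks every backdoor path.
No other singleton works — e.g. {Hospital} leaves P1 open — so {Outcome} is the unique smallest valid adjustment set.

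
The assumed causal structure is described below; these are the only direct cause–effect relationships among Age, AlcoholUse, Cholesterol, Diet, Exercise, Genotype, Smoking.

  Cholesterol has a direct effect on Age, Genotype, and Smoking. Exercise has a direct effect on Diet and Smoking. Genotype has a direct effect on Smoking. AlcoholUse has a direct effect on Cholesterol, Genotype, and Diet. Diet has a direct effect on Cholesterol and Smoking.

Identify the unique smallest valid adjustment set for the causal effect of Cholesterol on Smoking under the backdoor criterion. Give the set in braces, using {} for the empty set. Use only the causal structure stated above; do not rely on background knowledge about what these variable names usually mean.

{AlcoholUse, Diet}

Variables eligible for adjustment (non-descendants of Cholesterol, excluding Cholesterol and Smoking): {AlcoholUse, Diet, Exercise}.
Backdoor paths from Cholesterol to Smoking:
  P1: Cholesterol <- AlcoholUse -> Diet <- Exercise -> Smoking
  P2: Cholesterol <- AlcoholUse -> Diet -> Smoking
  P3: Cholesterol <- AlcoholUse -> Genotype -> Smoking
  P4: Cholesterol <- Diet <- AlcoholUse -> Genotype -> Smoking
  P5: Cholesterol <- Diet <- Exercise -> Smoking
  P6: Cholesterol <- Diet -> Smoking
The empty set is not sufficient: P2 (Cholesterol <- AlcoholUse -> Diet -> Smoking) has no collider blocking it and no conditioned non-collider, so it is open.
Try {AlcoholUse, Diet}:
  P1: blocked at fork node AlcoholUse ∈ conditioning set.
  P2: blocked at fork node AlcoholUse ∈ conditioning set.
  P3: blocked at fork node AlcoholUse ∈ conditioning set.
  P4: blocked at chain node Diet ∈ conditioning set.
  P5: blocked at chain node Diet ∈ conditioning set.
  P6: blocked at fork node Diet ∈ conditioning set.
{AlcoholUse, Diet} contains no descendant of Cholesterol and blocks every backdoor path.
Every element of {AlcoholUse, Diet} is needed (dropping AlcoholUse leaves P1 open; dropping Diet leaves P5 open), so no proper subset is valid.
Among all size-2 subsets of the eligible variables, only {AlcoholUse, Diet} blocks every backdoor path, so it is the unique smallest valid adjustment set.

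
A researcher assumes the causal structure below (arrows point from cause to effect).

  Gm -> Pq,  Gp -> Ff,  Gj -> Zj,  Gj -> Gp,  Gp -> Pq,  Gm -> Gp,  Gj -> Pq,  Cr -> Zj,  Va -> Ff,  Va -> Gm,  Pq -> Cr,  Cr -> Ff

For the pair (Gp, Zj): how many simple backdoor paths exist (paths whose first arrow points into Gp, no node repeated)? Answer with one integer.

7

A backdoor path from Gp to Zj is any simple undirected path whose first edge points into Gp (i.e. leaves Gp via a parent).
Parents of Gp: {Gj, Gm}.
Enumerating:
  P1: Gp <- Gj -> Pq <- Gm <- Va -> Ff <- Cr -> Zj
  P2: Gp <- Gj -> Pq -> Cr -> Zj
  P3: Gp <- Gj -> Zj
  P4: Gp <- Gm <- Va -> Ff <- Cr <- Pq <- Gj -> Zj
  P5: Gp <- Gm <- Va -> Ff <- Cr -> Zj
  P6: Gp <- Gm -> Pq <- Gj -> Zj
  P7: Gp <- Gm -> Pq -> Cr -> Zj
That exhausts the simple backdoor paths. Count: 7.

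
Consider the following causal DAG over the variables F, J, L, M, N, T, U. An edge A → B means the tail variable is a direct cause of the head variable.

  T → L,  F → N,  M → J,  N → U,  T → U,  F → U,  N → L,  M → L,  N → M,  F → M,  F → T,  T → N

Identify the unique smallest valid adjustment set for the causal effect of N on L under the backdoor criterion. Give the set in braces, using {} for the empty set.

{F, T}

Variables eligible for adjustment (non-descendants of N, excluding N and L): {F, T}.
Backdoor paths from N to L:
  P1: N <- F -> T -> L
  P2: N <- F -> U <- T -> L
  P3: N <- F -> M -> L
  P4: N <- T <- F -> M -> L
  P5: N <- T -> U <- F -> M -> L
  P6: N <- T -> L
The empty set is not sufficient: P1 (N <- F -> T -> L) has no collider blocking it and no conditioned non-collider, so it is open.
Try {F, T}:
  P1: blocked at fork node F ∈ conditioning set.
  P2: blocked at fork node F ∈ conditioning set.
  P3: blocked at fork node F ∈ conditioning set.
  P4: blocked at chain node T ∈ conditioning set.
  P5: blocked at fork node T ∈ conditioning set.
  P6: blocked at fork node T ∈ conditioning set.
{F, T} contains no descendant of N and blocks every backdoor path.
Every element of {F, T} is needed (dropping F leaves P3 open; dropping T leaves P6 open), so no proper subset is valid.
Among all size-2 subsets of the eligible variables, only {F, T} blocks every backdoor path, so it is the unique smallest valid adjustment set.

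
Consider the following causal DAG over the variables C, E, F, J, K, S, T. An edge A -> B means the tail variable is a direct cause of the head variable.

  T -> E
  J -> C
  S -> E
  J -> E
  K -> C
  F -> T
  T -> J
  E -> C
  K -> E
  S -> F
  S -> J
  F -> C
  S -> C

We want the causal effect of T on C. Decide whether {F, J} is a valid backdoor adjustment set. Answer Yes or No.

No

Backdoor paths from T to C (paths whose first edge points into T):
  P1: T <- F <- S -> J -> E <- K -> C
  P2: T <- F <- S -> J -> E -> C
  P3: T <- F <- S -> J -> C
  P4: T <- F <- S -> E <- J -> C
  P5: T <- F <- S -> E <- K -> C
  P6: T <- F <- S -> E -> C
  P7: T <- F <- S -> C
  P8: T <- F -> C
Condition 1 (no descendant of T in the set): FAILS — J is a descendant of T.
Condition 2 (every backdoor path blocked by {F, J}):
  P1: blocked at chain node F ∈ conditioning set.
  P2: blocked at chain node F ∈ conditioning set.
  P3: blocked at chain node F ∈ conditioning set.
  P4: blocked at chain node F ∈ conditioning set.
  P5: blocked at chain node F ∈ conditioning set.
  P6: blocked at chain node F ∈ conditioning set.
  P7: blocked at chain node F ∈ conditioning set.
  P8: blocked at fork node F ∈ conditioning set.
{F, J} does not satisfy the backdoor criterion.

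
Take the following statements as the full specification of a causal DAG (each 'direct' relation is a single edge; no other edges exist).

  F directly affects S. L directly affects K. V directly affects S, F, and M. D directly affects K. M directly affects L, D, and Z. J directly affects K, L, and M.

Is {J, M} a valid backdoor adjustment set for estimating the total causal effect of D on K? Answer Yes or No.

Backdoor paths from D to K (paths whose first edge points into D):
  P1: D <- M <- J -> L -> K
  P2: D <- M <- J -> K
  P3: D <- M -> L <- J -> K
  P4: D <- M -> L -> K
Condition 1 (no descendant of D in the set): holds — descendants of D are {K}; none are in {J, M}.
Condition 2 (every backdoor path blocked by {J, M}):
  P1: blocked at chain node M ∈ conditioning set.
  P2: blocked at chain node M ∈ conditioning set.
  P3: blocked at fork node M ∈ conditioning set.
  P4: blocked at fork node M ∈ conditioning set.
{J, M} satisfies the backdoor criterion.

Yes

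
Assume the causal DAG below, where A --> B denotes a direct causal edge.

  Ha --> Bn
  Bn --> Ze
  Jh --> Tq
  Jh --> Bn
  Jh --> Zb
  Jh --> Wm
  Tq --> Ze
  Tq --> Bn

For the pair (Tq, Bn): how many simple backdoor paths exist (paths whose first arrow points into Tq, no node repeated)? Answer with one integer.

1

A backdoor path from Tq to Bn is any simple undirected path whose first edge points into Tq (i.e. leaves Tq via a parent).
Parents of Tq: {Jh}.
Enumerating:
  P1: Tq <- Jh -> Bn
That exhausts the simple backdoor paths. Count: 1.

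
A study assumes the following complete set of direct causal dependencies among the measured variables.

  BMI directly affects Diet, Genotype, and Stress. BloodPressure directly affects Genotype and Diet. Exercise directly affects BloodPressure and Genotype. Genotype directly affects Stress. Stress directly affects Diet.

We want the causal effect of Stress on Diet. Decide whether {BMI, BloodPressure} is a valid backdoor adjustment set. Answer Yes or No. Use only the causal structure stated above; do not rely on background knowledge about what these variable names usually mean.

Yes

Backdoor paths from Stress to Diet (paths whose first edge points into Stress):
  P1: Stress <- BMI -> Genotype <- Exercise -> BloodPressure -> Diet
  P2: Stress <- BMI -> Genotype <- BloodPressure -> Diet
  P3: Stress <- BMI -> Diet
  P4: Stress <- Genotype <- BMI -> Diet
  P5: Stress <- Genotype <- Exercise -> BloodPressure -> Diet
  P6: Stress <- Genotype <- BloodPressure -> Diet
Condition 1 (no descendant of Stress in the set): holds — descendants of Stress are {Diet}; none are in {BMI, BloodPressure}.
Condition 2 (every backdoor path blocked by {BMI, BloodPressure}):
  P1: blocked at fork node BMI ∈ conditioning set.
  P2: blocked at fork node BMI ∈ conditioning set.
  P3: blocked at fork node BMI ∈ conditioning set.
  P4: blocked at fork node BMI ∈ conditioning set.
  P5: blocked at chain node BloodPressure ∈ conditioning set.
  P6: blocked at fork node BloodPressure ∈ conditioning set.
{BMI, BloodPressure} satisfies the backdoor criterion.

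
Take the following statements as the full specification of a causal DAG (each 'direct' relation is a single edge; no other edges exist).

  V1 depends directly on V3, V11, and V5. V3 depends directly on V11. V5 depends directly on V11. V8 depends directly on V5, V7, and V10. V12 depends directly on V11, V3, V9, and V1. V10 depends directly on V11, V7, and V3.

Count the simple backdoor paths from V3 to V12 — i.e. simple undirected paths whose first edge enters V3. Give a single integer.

5

A backdoor path from V3 to V12 is any simple undirected path whose first edge points into V3 (i.e. leaves V3 via a parent).
Parents of V3: {V11}.
Enumerating:
  P1: V3 <- V11 -> V5 -> V1 -> V12
  P2: V3 <- V11 -> V1 -> V12
  P3: V3 <- V11 -> V10 <- V7 -> V8 <- V5 -> V1 -> V12
  P4: V3 <- V11 -> V10 -> V8 <- V5 -> V1 -> V12
  P5: V3 <- V11 -> V12
That exhausts the simple backdoor paths. Count: 5.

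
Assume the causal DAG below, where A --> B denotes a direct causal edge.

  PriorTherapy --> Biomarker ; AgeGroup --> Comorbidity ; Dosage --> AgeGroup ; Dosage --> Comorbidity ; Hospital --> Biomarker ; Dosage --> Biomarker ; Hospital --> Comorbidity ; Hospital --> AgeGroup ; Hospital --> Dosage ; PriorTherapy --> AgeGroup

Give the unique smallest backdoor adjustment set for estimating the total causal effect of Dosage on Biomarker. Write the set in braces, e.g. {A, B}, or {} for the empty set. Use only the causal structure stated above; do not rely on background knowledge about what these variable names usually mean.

{Hospital}

Variables eligible for adjustment (non-descendants of Dosage, excluding Dosage and Biomarker): {Hospital, PriorTherapy}.
Backdoor paths from Dosage to Biomarker:
  P1: Dosage <- Hospital -> AgeGroup <- PriorTherapy -> Biomarker
  P2: Dosage <- Hospital -> Biomarker
  P3: Dosage <- Hospital -> Comorbidity <- AgeGroup <- PriorTherapy -> Biomarker
The empty set is not sufficient: P2 (Dosage <- Hospital -> Biomarker) has no collider blocking it and no conditioned non-collider, so it is open.
Try {Hospital}:
  P1: blocked at fork node Hospital ∈ conditioning set.
  P2: blocked at fork node Hospital ∈ conditioning set.
  P3: blocked at fork node Hospital ∈ conditioning set.
{Hospital} contains no descendant of Dosage and blocks every backdoor path.
No other singleton works — e.g. {PriorTherapy} leaves P2 open — so {Hospital} is the unique smallest valid adjustment set.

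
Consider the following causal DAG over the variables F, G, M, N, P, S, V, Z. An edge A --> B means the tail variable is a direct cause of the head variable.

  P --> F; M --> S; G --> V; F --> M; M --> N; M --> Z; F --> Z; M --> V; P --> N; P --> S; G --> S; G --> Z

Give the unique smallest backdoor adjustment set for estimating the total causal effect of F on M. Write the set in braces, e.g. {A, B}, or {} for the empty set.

{}

Variables eligible for adjustment (non-descendants of F, excluding F and M): {G, P}.
Backdoor paths from F to M:
  P1: F <- P -> S <- G -> V <- M
  P2: F <- P -> S <- G -> Z <- M
  P3: F <- P -> S <- M
  P4: F <- P -> N <- M
Each backdoor path contains an unconditioned collider, so every path is already blocked with the empty conditioning set:
  P1: blocked at collider S (neither it nor any descendant is in the conditioning set).
  P2: blocked at collider S (neither it nor any descendant is in the conditioning set).
  P3: blocked at collider S (neither it nor any descendant is in the conditioning set).
  P4: blocked at collider N (neither it nor any descendant is in the conditioning set).
The empty set is therefore the unique smallest valid set.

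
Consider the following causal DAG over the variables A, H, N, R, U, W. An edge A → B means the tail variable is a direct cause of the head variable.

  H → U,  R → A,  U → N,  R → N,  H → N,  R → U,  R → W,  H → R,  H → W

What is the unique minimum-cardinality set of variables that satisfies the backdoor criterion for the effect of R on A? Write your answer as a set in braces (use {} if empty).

{}

Variables eligible for adjustment (non-descendants of R, excluding R and A): {H}.
Backdoor paths from R to A:
  (none)
With no backdoor paths the empty set already satisfies the criterion, and it is trivially minimal.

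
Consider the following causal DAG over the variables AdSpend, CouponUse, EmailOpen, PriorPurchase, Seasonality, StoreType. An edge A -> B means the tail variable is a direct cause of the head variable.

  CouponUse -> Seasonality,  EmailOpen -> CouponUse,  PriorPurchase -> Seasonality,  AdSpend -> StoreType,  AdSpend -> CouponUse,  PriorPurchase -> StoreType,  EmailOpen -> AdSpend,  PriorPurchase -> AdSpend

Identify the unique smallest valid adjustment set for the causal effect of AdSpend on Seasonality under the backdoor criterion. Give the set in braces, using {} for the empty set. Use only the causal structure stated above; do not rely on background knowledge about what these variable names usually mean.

{EmailOpen, PriorPurchase}

Variables eligible for adjustment (non-descendants of AdSpend, excluding AdSpend and Seasonality): {EmailOpen, PriorPurchase}.
Backdoor paths from AdSpend to Seasonality:
  P1: AdSpend <- EmailOpen -> CouponUse -> Seasonality
  P2: AdSpend <- PriorPurchase -> Seasonality
The empty set is not sufficient: P1 (AdSpend <- EmailOpen -> CouponUse -> Seasonality) has no collider blocking it and no conditioned non-collider, so it is open.
Try {EmailOpen, PriorPurchase}:
  P1: blocked at fork node EmailOpen ∈ conditioning set.
  P2: blocked at fork node PriorPurchase ∈ conditioning set.
{EmailOpen, PriorPurchase} contains no descendant of AdSpend and blocks every backdoor path.
Every element of {EmailOpen, PriorPurchase} is needed (dropping EmailOpen leaves P1 open; dropping PriorPurchase leaves P2 open), so no proper subset is valid.
Among all size-2 subsets of the eligible variables, only {EmailOpen, PriorPurchase} blocks every backdoor path, so it is the unique smallest valid adjustment set.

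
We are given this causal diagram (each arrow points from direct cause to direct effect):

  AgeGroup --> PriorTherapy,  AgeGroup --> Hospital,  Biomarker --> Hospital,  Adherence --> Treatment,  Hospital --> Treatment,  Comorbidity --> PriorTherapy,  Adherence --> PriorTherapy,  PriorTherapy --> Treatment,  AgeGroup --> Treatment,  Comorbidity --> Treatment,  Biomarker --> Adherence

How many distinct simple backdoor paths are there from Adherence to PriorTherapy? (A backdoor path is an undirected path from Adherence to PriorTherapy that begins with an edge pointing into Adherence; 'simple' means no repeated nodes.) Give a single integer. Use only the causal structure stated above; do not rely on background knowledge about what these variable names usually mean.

A backdoor path from Adherence to PriorTherapy is any simple undirected path whose first edge points into Adherence (i.e. leaves Adherence via a parent).
Parents of Adherence: {Biomarker}.
Enumerating:
  P1: Adherence <- Biomarker -> Hospital <- AgeGroup -> PriorTherapy
  P2: Adherence <- Biomarker -> Hospital <- AgeGroup -> Treatment <- Comorbidity -> PriorTherapy
  P3: Adherence <- Biomarker -> Hospital <- AgeGroup -> Treatment <- PriorTherapy
  P4: Adherence <- Biomarker -> Hospital -> Treatment <- Comorbidity -> PriorTherapy
  P5: Adherence <- Biomarker -> Hospital -> Treatment <- AgeGroup -> PriorTherapy
  P6: Adherence <- Biomarker -> Hospital -> Treatment <- PriorTherapy
That exhausts the simple backdoor paths. Count: 6.

6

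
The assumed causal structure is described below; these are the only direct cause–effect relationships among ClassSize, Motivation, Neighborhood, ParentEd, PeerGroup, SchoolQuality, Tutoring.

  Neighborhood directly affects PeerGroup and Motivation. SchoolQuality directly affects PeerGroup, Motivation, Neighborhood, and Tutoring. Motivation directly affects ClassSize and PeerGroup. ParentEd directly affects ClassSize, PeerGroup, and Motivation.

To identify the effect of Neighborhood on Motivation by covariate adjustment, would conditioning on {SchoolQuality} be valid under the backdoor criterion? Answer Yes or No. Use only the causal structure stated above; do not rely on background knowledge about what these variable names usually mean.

Backdoor paths from Neighborhood to Motivation (paths whose first edge points into Neighborhood):
  P1: Neighborhood <- SchoolQuality -> Motivation
  P2: Neighborhood <- SchoolQuality -> PeerGroup <- ParentEd -> Motivation
  P3: Neighborhood <- SchoolQuality -> PeerGroup <- ParentEd -> ClassSize <- Motivation
  P4: Neighborhood <- SchoolQuality -> PeerGroup <- Motivation
Condition 1 (no descendant of Neighborhood in the set): holds — descendants of Neighborhood are {ClassSize, Motivation, PeerGroup}; none are in {SchoolQuality}.
Condition 2 (every backdoor path blocked by {SchoolQuality}):
  P1: blocked at fork node SchoolQuality ∈ conditioning set.
  P2: blocked at fork node SchoolQuality ∈ conditioning set.
  P3: blocked at fork node SchoolQuality ∈ conditioning set.
  P4: blocked at fork node SchoolQuality ∈ conditioning set.
{SchoolQuality} satisfies the backdoor criterion.

Yes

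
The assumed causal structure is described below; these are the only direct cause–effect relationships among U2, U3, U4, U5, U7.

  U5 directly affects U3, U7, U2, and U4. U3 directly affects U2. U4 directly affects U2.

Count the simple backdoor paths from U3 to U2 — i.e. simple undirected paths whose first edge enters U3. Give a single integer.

2

A backdoor path from U3 to U2 is any simple undirected path whose first edge points into U3 (i.e. leaves U3 via a parent).
Parents of U3: {U5}.
Enumerating:
  P1: U3 <- U5 -> U4 -> U2
  P2: U3 <- U5 -> U2
That exhausts the simple backdoor paths. Count: 2.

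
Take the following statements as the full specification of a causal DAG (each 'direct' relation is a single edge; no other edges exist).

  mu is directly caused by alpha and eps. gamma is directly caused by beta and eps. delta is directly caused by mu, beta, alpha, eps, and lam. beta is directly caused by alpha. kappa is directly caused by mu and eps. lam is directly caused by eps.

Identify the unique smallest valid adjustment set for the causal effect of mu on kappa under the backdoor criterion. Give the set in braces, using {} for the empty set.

Variables eligible for adjustment (non-descendants of mu, excluding mu and kappa): {alpha, beta, eps, gamma, lam}.
Backdoor paths from mu to kappa:
  P1: mu <- alpha -> beta -> gamma <- eps -> kappa
  P2: mu <- alpha -> beta -> delta <- eps -> kappa
  P3: mu <- alpha -> beta -> delta <- lam <- eps -> kappa
  P4: mu <- alpha -> delta <- eps -> kappa
  P5: mu <- alpha -> delta <- lam <- eps -> kappa
  P6: mu <- alpha -> delta <- beta -> gamma <- eps -> kappa
  P7: mu <- eps -> kappa
The empty set is not sufficient: P7 (mu <- eps -> kappa) has no collider blocking it and no conditioned non-collider, so it is open.
Try {eps}:
  P1: blocked at collider gamma (neither it nor any descendant is in the conditioning set).
  P2: blocked at collider delta (neither it nor any descendant is in the conditioning set).
  P3: blocked at collider delta (neither it nor any descendant is in the conditioning set).
  P4: blocked at collider delta (neither it nor any descendant is in the conditioning set).
  P5: blocked at collider delta (neither it nor any descendant is in the conditioning set).
  P6: blocked at collider delta (neither it nor any descendant is in the conditioning set).
  P7: blocked at fork node eps ∈ conditioning set.
{eps} contains no descendant of mu and blocks every backdoor path.
No other singleton works — e.g. {alpha} leaves P7 open — so {eps} is the unique smallest valid adjustment set.

{eps}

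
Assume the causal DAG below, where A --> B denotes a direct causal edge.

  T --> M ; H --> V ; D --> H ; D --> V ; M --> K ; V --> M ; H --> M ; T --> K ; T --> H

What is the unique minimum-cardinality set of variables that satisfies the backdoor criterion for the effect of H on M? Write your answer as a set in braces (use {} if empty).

Variables eligible for adjustment (non-descendants of H, excluding H and M): {D, T}.
Backdoor paths from H to M:
  P1: H <- D -> V -> M
  P2: H <- T -> M
  P3: H <- T -> K <- M
The empty set is not sufficient: P1 (H <- D -> V -> M) has no collider blocking it and no conditioned non-collider, so it is open.
Try {D, T}:
  P1: blocked at fork node D ∈ conditioning set.
  P2: blocked at fork node T ∈ conditioning set.
  P3: blocked at fork node T ∈ conditioning set.
{D, T} contains no descendant of H and blocks every backdoor path.
Every element of {D, T} is needed (dropping D leaves P1 open; dropping T leaves P2 open), so no proper subset is valid.
Among all size-2 subsets of the eligible variables, only {D, T} blocks every backdoor path, so it is the unique smallest valid adjustment set.

{D, T}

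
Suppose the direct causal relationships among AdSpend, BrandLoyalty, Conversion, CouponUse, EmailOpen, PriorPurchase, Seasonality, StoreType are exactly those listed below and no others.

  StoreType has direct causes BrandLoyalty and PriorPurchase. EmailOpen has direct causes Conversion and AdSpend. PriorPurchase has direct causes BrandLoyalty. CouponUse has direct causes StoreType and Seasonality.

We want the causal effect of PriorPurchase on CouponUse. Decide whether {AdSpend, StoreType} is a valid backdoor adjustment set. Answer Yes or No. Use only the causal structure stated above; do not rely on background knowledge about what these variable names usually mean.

Backdoor paths from PriorPurchase to CouponUse (paths whose first edge points into PriorPurchase):
  P1: PriorPurchase <- BrandLoyalty -> StoreType -> CouponUse
Condition 1 (no descendant of PriorPurchase in the set): FAILS — StoreType is a descendant of PriorPurchase.
Condition 2 (every backdoor path blocked by {AdSpend, StoreType}):
  P1: blocked at chain node StoreType ∈ conditioning set.
{AdSpend, StoreType} does not satisfy the backdoor criterion.

No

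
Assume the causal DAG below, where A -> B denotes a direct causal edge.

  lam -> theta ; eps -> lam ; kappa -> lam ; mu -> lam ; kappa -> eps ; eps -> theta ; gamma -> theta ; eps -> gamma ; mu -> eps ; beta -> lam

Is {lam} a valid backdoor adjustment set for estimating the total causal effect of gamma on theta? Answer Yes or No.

Backdoor paths from gamma to theta (paths whose first edge points into gamma):
  P1: gamma <- eps <- kappa -> lam -> theta
  P2: gamma <- eps <- mu -> lam -> theta
  P3: gamma <- eps -> lam -> theta
  P4: gamma <- eps -> theta
Condition 1 (no descendant of gamma in the set): holds — descendants of gamma are {theta}; none are in {lam}.
Condition 2 (every backdoor path blocked by {lam}):
  P1: blocked at chain node lam ∈ conditioning set.
  P2: blocked at chain node lam ∈ conditioning set.
  P3: blocked at chain node lam ∈ conditioning set.
  P4: open — no interior node is in the conditioning set.
{lam} does not satisfy the backdoor criterion.

No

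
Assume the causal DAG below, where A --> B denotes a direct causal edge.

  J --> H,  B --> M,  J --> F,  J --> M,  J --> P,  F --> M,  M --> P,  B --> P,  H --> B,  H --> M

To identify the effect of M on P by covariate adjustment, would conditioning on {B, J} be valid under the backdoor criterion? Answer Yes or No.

Backdoor paths from M to P (paths whose first edge points into M):
  P1: M <- J -> H -> B -> P
  P2: M <- J -> P
  P3: M <- H <- J -> P
  P4: M <- H -> B -> P
  P5: M <- F <- J -> H -> B -> P
  P6: M <- F <- J -> P
  P7: M <- B <- H <- J -> P
  P8: M <- B -> P
Condition 1 (no descendant of M in the set): holds — descendants of M are {P}; none are in {B, J}.
Condition 2 (every backdoor path blocked by {B, J}):
  P1: blocked at fork node J ∈ conditioning set.
  P2: blocked at fork node J ∈ conditioning set.
  P3: blocked at fork node J ∈ conditioning set.
  P4: blocked at chain node B ∈ conditioning set.
  P5: blocked at fork node J ∈ conditioning set.
  P6: blocked at fork node J ∈ conditioning set.
  P7: blocked at chain node B ∈ conditioning set.
  P8: blocked at fork node B ∈ conditioning set.
{B, J} satisfies the backdoor criterion.

Yes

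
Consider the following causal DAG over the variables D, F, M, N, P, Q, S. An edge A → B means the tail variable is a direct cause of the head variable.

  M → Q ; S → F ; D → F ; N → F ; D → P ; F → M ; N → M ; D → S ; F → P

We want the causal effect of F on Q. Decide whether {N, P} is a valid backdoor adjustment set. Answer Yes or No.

No

Backdoor paths from F to Q (paths whose first edge points into F):
  P1: F <- N -> M -> Q
Condition 1 (no descendant of F in the set): FAILS — P is a descendant of F.
Condition 2 (every backdoor path blocked by {N, P}):
  P1: blocked at fork node N ∈ conditioning set.
{N, P} does not satisfy the backdoor criterion.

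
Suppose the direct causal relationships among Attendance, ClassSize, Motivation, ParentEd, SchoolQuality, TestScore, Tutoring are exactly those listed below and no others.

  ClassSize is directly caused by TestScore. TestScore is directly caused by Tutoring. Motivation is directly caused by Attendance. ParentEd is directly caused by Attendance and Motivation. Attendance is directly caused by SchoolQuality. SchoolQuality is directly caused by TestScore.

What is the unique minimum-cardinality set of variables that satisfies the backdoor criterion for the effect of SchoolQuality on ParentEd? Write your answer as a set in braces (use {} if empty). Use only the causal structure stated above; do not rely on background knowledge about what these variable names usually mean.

{}

Variables eligible for adjustment (non-descendants of SchoolQuality, excluding SchoolQuality and ParentEd): {ClassSize, TestScore, Tutoring}.
Backdoor paths from SchoolQuality to ParentEd:
  (none)
With no backdoor paths the empty set already satisfies the criterion, and it is trivially minimal.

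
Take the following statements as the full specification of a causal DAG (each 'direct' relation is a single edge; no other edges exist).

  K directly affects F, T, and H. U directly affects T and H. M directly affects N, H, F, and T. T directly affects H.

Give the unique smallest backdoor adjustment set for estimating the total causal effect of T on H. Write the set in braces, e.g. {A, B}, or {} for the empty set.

{K, M, U}

Variables eligible for adjustment (non-descendants of T, excluding T and H): {F, K, M, N, U}.
Backdoor paths from T to H:
  P1: T <- U -> H
  P2: T <- K -> F <- M -> H
  P3: T <- K -> H
  P4: T <- M -> F <- K -> H
  P5: T <- M -> H
The empty set is not sufficient: P1 (T <- U -> H) has no collider blocking it and no conditioned non-collider, so it is open.
Try {K, M, U}:
  P1: blocked at fork node U ∈ conditioning set.
  P2: blocked at fork node K ∈ conditioning set.
  P3: blocked at fork node K ∈ conditioning set.
  P4: blocked at fork node M ∈ conditioning set.
  P5: blocked at fork node M ∈ conditioning set.
{K, M, U} contains no descendant of T and blocks every backdoor path.
Every element of {K, M, U} is needed (dropping K leaves P3 open; dropping M leaves P5 open; dropping U leaves P1 open), so no proper subset is valid.
Among all size-3 subsets of the eligible variables, only {K, M, U} blocks every backdoor path, so it is the unique smallest valid adjustment set.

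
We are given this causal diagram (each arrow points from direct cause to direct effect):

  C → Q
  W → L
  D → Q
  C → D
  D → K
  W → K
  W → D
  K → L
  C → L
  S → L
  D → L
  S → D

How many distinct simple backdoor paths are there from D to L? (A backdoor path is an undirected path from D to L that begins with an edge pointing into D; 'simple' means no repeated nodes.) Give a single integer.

4

A backdoor path from D to L is any simple undirected path whose first edge points into D (i.e. leaves D via a parent).
Parents of D: {C, S, W}.
Enumerating:
  P1: D <- C -> L
  P2: D <- W -> K -> L
  P3: D <- W -> L
  P4: D <- S -> L
That exhausts the simple backdoor paths. Count: 4.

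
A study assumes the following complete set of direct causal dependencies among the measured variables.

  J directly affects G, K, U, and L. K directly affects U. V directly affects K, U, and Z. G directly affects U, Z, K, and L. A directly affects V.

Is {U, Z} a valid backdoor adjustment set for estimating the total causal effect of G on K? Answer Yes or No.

Backdoor paths from G to K (paths whose first edge points into G):
  P1: G <- J -> K
  P2: G <- J -> U <- V -> K
  P3: G <- J -> U <- K
Condition 1 (no descendant of G in the set): FAILS — U and Z are descendants of G.
Condition 2 (every backdoor path blocked by {U, Z}):
  P1: open — no interior node is in the conditioning set.
  P2: open — collider(s) U are conditioned on (or have a conditioned descendant) and no non-collider on the path is in the set.
  P3: open — collider(s) U are conditioned on (or have a conditioned descendant) and no non-collider on the path is in the set.
{U, Z} does not satisfy the backdoor criterion.

No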